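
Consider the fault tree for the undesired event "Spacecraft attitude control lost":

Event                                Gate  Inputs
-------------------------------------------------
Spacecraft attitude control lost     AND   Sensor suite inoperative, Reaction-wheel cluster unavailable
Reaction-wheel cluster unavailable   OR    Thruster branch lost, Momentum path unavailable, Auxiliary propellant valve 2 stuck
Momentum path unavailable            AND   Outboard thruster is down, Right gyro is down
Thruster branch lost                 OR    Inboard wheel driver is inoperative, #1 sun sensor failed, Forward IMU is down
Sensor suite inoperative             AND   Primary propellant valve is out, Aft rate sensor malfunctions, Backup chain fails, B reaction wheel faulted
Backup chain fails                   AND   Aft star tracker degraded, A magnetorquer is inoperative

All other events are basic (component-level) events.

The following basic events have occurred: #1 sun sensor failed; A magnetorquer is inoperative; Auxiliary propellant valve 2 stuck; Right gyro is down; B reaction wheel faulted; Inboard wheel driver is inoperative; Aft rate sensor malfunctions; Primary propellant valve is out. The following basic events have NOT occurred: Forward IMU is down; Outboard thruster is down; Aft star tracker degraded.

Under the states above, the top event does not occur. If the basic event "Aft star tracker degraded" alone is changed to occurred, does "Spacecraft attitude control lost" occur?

Counterfactual: set "Aft star tracker degraded" to occurred.
Backup chain fails [AND]: Aft star tracker degraded=occurs, A magnetorquer is inoperative=occurs → all inputs occur → occurs.
Sensor suite inoperative [AND]: Primary propellant valve is out=occurs, Aft rate sensor malfunctions=occurs, Backup chain fails=occurs, B reaction wheel faulted=occurs → all inputs occur → occurs.
Thruster branch lost [OR]: Inboard wheel driver is inoperative=occurs, #1 sun sensor failed=occurs, Forward IMU is down=not → at least one input occurs → occurs.
Momentum path unavailable [AND]: Outboard thruster is down=not, Right gyro is down=occurs → not all inputs occur → does not occur.
Reaction-wheel cluster unavailable [OR]: Thruster branch lost=occurs, Momentum path unavailable=not, Auxiliary propellant valve 2 stuck=occurs → at least one input occurs → occurs.
Spacecraft attitude control lost [AND]: Sensor suite inoperative=occurs, Reaction-wheel cluster unavailable=occurs → all inputs occur → occurs.

Yes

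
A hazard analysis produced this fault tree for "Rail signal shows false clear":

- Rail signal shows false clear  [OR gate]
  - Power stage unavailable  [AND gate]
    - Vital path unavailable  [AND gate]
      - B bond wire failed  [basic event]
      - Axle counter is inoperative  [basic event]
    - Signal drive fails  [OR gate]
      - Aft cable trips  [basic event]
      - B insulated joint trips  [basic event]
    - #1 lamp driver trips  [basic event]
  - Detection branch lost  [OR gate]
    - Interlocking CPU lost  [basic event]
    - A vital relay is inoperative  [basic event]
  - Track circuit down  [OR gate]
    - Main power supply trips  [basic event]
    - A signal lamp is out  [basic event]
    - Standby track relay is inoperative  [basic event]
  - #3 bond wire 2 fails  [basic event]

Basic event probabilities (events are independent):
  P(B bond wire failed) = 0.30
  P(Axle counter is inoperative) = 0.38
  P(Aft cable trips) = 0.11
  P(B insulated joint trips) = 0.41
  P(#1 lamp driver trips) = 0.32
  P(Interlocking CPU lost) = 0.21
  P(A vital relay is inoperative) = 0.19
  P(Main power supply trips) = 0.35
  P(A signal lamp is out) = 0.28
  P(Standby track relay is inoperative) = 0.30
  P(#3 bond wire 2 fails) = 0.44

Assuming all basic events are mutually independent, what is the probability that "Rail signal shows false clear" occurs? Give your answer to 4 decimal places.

0.8846

P(Vital path unavailable) [AND] = 0.30 × 0.38 = 0.114000
P(Signal drive fails) [OR] = 1 − (1−0.11) × (1−0.41) = 0.474900
P(Power stage unavailable) [AND] = 0.114000 × 0.474900 × 0.32 = 0.017324
P(Detection branch lost) [OR] = 1 − (1−0.21) × (1−0.19) = 0.360100
P(Track circuit down) [OR] = 1 − (1−0.35) × (1−0.28) × (1−0.30) = 0.672400
P(Rail signal shows false clear) [OR] = 1 − (1−0.017324) × (1−0.360100) × (1−0.672400) × (1−0.44) = 0.884640
Rounded to 4 decimal places: P(Rail signal shows false clear) ≈ 0.8846.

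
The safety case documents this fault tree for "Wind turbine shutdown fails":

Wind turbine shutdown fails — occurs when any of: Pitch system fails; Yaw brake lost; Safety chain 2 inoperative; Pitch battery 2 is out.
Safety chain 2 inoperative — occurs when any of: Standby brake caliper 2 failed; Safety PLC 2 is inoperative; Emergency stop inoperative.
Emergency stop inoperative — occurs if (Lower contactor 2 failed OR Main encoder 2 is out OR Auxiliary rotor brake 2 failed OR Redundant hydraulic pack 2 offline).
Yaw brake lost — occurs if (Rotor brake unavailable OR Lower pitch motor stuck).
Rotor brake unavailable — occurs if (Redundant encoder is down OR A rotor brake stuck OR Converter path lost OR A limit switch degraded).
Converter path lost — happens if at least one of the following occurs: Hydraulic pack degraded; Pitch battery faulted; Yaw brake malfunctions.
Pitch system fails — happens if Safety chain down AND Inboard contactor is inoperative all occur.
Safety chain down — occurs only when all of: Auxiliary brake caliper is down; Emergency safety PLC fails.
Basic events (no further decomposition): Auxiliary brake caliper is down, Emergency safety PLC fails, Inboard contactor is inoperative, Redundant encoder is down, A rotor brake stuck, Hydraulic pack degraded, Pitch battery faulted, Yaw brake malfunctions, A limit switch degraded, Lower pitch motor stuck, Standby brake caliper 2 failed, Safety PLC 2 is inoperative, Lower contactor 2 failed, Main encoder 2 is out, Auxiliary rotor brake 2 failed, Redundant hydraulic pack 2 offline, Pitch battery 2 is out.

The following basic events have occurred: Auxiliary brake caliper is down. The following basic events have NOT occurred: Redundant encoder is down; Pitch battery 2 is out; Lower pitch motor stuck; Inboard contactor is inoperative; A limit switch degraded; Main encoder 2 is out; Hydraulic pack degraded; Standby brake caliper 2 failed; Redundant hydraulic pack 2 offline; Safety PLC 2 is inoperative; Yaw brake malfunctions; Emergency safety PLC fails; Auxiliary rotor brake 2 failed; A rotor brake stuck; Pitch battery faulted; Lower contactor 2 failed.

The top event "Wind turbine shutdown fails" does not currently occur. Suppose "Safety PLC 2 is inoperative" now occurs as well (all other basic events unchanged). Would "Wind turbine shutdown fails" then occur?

Counterfactual: set "Safety PLC 2 is inoperative" to occurred.
Safety chain down [AND]: Auxiliary brake caliper is down=occurs, Emergency safety PLC fails=not → not all inputs occur → does not occur.
Pitch system fails [AND]: Safety chain down=not, Inboard contactor is inoperative=not → not all inputs occur → does not occur.
Converter path lost [OR]: Hydraulic pack degraded=not, Pitch battery faulted=not, Yaw brake malfunctions=not → no input occurs → does not occur.
Rotor brake unavailable [OR]: Redundant encoder is down=not, A rotor brake stuck=not, Converter path lost=not, A limit switch degraded=not → no input occurs → does not occur.
Yaw brake lost [OR]: Rotor brake unavailable=not, Lower pitch motor stuck=not → no input occurs → does not occur.
Emergency stop inoperative [OR]: Lower contactor 2 failed=not, Main encoder 2 is out=not, Auxiliary rotor brake 2 failed=not, Redundant hydraulic pack 2 offline=not → no input occurs → does not occur.
Safety chain 2 inoperative [OR]: Standby brake caliper 2 failed=not, Safety PLC 2 is inoperative=occurs, Emergency stop inoperative=not → at least one input occurs → occurs.
Wind turbine shutdown fails [OR]: Pitch system fails=not, Yaw brake lost=not, Safety chain 2 inoperative=occurs, Pitch battery 2 is out=not → at least one input occurs → occurs.

Yes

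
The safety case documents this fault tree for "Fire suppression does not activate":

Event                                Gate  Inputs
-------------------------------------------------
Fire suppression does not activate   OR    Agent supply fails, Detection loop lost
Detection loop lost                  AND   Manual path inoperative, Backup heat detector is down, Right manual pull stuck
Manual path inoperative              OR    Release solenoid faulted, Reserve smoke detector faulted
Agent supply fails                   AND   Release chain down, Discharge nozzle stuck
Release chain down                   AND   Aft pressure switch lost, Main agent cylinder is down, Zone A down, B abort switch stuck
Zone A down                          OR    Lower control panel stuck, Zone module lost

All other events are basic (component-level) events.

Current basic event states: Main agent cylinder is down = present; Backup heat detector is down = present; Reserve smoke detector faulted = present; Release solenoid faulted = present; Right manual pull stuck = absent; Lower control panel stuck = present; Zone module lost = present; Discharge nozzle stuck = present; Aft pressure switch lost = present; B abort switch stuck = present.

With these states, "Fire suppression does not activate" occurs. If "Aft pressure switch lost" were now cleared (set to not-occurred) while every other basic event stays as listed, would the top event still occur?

No

Counterfactual: set "Aft pressure switch lost" to not occurred.
Zone A down [OR]: Lower control panel stuck=occurs, Zone module lost=occurs → at least one input occurs → occurs.
Release chain down [AND]: Aft pressure switch lost=not, Main agent cylinder is down=occurs, Zone A down=occurs, B abort switch stuck=occurs → not all inputs occur → does not occur.
Agent supply fails [AND]: Release chain down=not, Discharge nozzle stuck=occurs → not all inputs occur → does not occur.
Manual path inoperative [OR]: Release solenoid faulted=occurs, Reserve smoke detector faulted=occurs → at least one input occurs → occurs.
Detection loop lost [AND]: Manual path inoperative=occurs, Backup heat detector is down=occurs, Right manual pull stuck=not → not all inputs occur → does not occur.
Fire suppression does not activate [OR]: Agent supply fails=not, Detection loop lost=not → no input occurs → does not occur.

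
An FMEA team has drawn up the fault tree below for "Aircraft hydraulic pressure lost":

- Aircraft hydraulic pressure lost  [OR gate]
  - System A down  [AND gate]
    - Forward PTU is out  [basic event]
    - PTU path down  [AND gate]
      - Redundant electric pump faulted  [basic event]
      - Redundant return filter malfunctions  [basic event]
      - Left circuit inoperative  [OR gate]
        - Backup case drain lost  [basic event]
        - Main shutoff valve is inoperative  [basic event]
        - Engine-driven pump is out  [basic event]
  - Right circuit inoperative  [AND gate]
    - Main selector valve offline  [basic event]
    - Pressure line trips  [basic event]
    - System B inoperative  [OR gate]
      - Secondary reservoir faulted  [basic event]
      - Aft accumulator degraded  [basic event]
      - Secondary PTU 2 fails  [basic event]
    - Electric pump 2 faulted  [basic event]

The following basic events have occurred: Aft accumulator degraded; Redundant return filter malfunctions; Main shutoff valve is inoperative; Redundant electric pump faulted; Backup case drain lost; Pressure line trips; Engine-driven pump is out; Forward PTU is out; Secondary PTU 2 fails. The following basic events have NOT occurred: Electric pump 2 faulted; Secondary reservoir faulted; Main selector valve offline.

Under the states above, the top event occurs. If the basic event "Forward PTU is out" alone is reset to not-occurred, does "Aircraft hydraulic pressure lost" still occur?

No

Counterfactual: set "Forward PTU is out" to not occurred.
Left circuit inoperative [OR]: Backup case drain lost=occurs, Main shutoff valve is inoperative=occurs, Engine-driven pump is out=occurs → at least one input occurs → occurs.
PTU path down [AND]: Redundant electric pump faulted=occurs, Redundant return filter malfunctions=occurs, Left circuit inoperative=occurs → all inputs occur → occurs.
System A down [AND]: Forward PTU is out=not, PTU path down=occurs → not all inputs occur → does not occur.
System B inoperative [OR]: Secondary reservoir faulted=not, Aft accumulator degraded=occurs, Secondary PTU 2 fails=occurs → at least one input occurs → occurs.
Right circuit inoperative [AND]: Main selector valve offline=not, Pressure line trips=occurs, System B inoperative=occurs, Electric pump 2 faulted=not → not all inputs occur → does not occur.
Aircraft hydraulic pressure lost [OR]: System A down=not, Right circuit inoperative=not → no input occurs → does not occur.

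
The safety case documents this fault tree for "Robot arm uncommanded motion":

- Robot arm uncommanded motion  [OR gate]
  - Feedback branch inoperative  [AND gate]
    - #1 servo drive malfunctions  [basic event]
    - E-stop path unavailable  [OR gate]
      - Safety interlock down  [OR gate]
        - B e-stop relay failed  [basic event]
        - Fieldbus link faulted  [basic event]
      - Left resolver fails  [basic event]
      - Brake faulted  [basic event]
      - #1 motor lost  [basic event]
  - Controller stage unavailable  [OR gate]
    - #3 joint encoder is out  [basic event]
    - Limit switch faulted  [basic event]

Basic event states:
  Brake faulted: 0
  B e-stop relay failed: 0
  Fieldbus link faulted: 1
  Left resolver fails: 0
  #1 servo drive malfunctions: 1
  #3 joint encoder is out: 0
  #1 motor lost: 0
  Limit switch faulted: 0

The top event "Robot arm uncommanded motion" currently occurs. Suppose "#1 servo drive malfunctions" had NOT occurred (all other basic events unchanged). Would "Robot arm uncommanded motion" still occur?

No

Counterfactual: set "#1 servo drive malfunctions" to not occurred.
Safety interlock down [OR]: B e-stop relay failed=not, Fieldbus link faulted=occurs → at least one input occurs → occurs.
E-stop path unavailable [OR]: Safety interlock down=occurs, Left resolver fails=not, Brake faulted=not, #1 motor lost=not → at least one input occurs → occurs.
Feedback branch inoperative [AND]: #1 servo drive malfunctions=not, E-stop path unavailable=occurs → not all inputs occur → does not occur.
Controller stage unavailable [OR]: #3 joint encoder is out=not, Limit switch faulted=not → no input occurs → does not occur.
Robot arm uncommanded motion [OR]: Feedback branch inoperative=not, Controller stage unavailable=not → no input occurs → does not occur.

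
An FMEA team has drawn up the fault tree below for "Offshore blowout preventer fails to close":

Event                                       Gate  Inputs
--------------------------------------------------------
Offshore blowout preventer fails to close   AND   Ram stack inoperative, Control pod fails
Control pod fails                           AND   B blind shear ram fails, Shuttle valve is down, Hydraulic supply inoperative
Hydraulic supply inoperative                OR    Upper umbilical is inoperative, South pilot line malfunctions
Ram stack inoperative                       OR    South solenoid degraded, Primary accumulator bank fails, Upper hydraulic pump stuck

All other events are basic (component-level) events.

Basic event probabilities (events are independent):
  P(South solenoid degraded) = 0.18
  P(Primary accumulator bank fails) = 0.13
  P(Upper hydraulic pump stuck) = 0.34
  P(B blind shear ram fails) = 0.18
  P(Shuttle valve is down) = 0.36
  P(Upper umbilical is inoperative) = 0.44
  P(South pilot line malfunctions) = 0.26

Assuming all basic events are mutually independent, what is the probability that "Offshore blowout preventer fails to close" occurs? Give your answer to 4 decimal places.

P(Ram stack inoperative) [OR] = 1 − (1−0.18) × (1−0.13) × (1−0.34) = 0.529156
P(Hydraulic supply inoperative) [OR] = 1 − (1−0.44) × (1−0.26) = 0.585600
P(Control pod fails) [AND] = 0.18 × 0.36 × 0.585600 = 0.037947
P(Offshore blowout preventer fails to close) [AND] = 0.529156 × 0.037947 = 0.020080
Rounded to 4 decimal places: P(Offshore blowout preventer fails to close) ≈ 0.0201.

0.0201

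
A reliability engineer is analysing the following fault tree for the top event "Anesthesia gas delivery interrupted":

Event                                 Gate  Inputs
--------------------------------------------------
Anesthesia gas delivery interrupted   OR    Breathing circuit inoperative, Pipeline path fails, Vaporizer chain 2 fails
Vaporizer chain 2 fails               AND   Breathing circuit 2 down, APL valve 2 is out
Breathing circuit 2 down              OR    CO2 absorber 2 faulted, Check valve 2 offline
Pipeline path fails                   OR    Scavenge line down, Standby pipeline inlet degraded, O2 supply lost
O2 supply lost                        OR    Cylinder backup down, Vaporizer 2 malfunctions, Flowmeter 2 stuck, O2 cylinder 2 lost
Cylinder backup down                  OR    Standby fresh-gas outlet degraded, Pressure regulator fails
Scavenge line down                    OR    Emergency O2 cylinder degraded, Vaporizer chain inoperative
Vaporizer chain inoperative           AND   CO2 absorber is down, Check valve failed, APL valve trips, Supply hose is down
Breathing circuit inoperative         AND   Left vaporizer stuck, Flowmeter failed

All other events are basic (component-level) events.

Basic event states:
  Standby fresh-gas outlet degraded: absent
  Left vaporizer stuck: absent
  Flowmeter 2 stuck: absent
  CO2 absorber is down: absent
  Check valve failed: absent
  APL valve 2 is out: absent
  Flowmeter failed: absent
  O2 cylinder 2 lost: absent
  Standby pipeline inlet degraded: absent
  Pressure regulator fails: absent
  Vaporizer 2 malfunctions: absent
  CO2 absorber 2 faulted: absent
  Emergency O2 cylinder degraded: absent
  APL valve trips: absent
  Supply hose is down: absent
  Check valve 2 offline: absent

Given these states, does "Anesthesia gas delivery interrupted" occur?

Breathing circuit inoperative [AND]: Left vaporizer stuck=not, Flowmeter failed=not → not all inputs occur → does not occur.
Vaporizer chain inoperative [AND]: CO2 absorber is down=not, Check valve failed=not, APL valve trips=not, Supply hose is down=not → not all inputs occur → does not occur.
Scavenge line down [OR]: Emergency O2 cylinder degraded=not, Vaporizer chain inoperative=not → no input occurs → does not occur.
Cylinder backup down [OR]: Standby fresh-gas outlet degraded=not, Pressure regulator fails=not → no input occurs → does not occur.
O2 supply lost [OR]: Cylinder backup down=not, Vaporizer 2 malfunctions=not, Flowmeter 2 stuck=not, O2 cylinder 2 lost=not → no input occurs → does not occur.
Pipeline path fails [OR]: Scavenge line down=not, Standby pipeline inlet degraded=not, O2 supply lost=not → no input occurs → does not occur.
Breathing circuit 2 down [OR]: CO2 absorber 2 faulted=not, Check valve 2 offline=not → no input occurs → does not occur.
Vaporizer chain 2 fails [AND]: Breathing circuit 2 down=not, APL valve 2 is out=not → not all inputs occur → does not occur.
Anesthesia gas delivery interrupted [OR]: Breathing circuit inoperative=not, Pipeline path fails=not, Vaporizer chain 2 fails=not → no input occurs → does not occur.

No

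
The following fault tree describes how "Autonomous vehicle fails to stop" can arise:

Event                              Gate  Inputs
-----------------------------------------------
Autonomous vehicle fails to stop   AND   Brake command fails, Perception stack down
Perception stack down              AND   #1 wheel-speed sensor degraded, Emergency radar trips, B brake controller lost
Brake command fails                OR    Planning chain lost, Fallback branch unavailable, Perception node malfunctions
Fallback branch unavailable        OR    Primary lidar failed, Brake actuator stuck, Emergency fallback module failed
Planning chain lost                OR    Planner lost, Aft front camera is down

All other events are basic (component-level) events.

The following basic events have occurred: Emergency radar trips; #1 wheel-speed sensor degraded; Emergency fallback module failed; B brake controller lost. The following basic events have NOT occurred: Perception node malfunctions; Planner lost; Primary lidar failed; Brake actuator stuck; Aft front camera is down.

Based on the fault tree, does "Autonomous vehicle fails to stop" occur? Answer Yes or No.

Planning chain lost [OR]: Planner lost=not, Aft front camera is down=not → no input occurs → does not occur.
Fallback branch unavailable [OR]: Primary lidar failed=not, Brake actuator stuck=not, Emergency fallback module failed=occurs → at least one input occurs → occurs.
Brake command fails [OR]: Planning chain lost=not, Fallback branch unavailable=occurs, Perception node malfunctions=not → at least one input occurs → occurs.
Perception stack down [AND]: #1 wheel-speed sensor degraded=occurs, Emergency radar trips=occurs, B brake controller lost=occurs → all inputs occur → occurs.
Autonomous vehicle fails to stop [AND]: Brake command fails=occurs, Perception stack down=occurs → all inputs occur → occurs.

Yes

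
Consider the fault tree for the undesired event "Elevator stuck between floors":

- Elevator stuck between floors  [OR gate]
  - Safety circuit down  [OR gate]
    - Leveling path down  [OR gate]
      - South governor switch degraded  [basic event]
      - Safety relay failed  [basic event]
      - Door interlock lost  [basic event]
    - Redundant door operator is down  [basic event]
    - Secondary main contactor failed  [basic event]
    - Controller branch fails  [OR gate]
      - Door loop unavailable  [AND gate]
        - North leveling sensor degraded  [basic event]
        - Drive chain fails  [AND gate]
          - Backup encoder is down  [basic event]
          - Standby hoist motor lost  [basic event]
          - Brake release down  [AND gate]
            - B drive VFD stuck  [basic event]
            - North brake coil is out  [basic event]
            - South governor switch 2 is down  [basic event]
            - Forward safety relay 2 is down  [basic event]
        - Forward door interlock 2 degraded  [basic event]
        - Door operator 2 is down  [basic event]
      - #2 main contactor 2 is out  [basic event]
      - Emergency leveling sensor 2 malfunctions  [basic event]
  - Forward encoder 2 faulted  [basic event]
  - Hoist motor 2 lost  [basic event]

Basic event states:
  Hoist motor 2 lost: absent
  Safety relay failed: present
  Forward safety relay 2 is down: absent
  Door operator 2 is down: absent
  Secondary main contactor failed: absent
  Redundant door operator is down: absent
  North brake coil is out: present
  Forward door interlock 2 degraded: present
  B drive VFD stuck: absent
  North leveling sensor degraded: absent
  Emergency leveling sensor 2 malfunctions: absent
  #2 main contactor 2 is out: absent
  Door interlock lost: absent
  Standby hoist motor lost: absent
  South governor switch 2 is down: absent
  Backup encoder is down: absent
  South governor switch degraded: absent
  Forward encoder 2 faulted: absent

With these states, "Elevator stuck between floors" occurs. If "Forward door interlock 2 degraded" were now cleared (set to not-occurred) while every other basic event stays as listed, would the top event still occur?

Counterfactual: set "Forward door interlock 2 degraded" to not occurred.
Leveling path down [OR]: South governor switch degraded=not, Safety relay failed=occurs, Door interlock lost=not → at least one input occurs → occurs.
Brake release down [AND]: B drive VFD stuck=not, North brake coil is out=occurs, South governor switch 2 is down=not, Forward safety relay 2 is down=not → not all inputs occur → does not occur.
Drive chain fails [AND]: Backup encoder is down=not, Standby hoist motor lost=not, Brake release down=not → not all inputs occur → does not occur.
Door loop unavailable [AND]: North leveling sensor degraded=not, Drive chain fails=not, Forward door interlock 2 degraded=not, Door operator 2 is down=not → not all inputs occur → does not occur.
Controller branch fails [OR]: Door loop unavailable=not, #2 main contactor 2 is out=not, Emergency leveling sensor 2 malfunctions=not → no input occurs → does not occur.
Safety circuit down [OR]: Leveling path down=occurs, Redundant door operator is down=not, Secondary main contactor failed=not, Controller branch fails=not → at least one input occurs → occurs.
Elevator stuck between floors [OR]: Safety circuit down=occurs, Forward encoder 2 faulted=not, Hoist motor 2 lost=not → at least one input occurs → occurs.

Yes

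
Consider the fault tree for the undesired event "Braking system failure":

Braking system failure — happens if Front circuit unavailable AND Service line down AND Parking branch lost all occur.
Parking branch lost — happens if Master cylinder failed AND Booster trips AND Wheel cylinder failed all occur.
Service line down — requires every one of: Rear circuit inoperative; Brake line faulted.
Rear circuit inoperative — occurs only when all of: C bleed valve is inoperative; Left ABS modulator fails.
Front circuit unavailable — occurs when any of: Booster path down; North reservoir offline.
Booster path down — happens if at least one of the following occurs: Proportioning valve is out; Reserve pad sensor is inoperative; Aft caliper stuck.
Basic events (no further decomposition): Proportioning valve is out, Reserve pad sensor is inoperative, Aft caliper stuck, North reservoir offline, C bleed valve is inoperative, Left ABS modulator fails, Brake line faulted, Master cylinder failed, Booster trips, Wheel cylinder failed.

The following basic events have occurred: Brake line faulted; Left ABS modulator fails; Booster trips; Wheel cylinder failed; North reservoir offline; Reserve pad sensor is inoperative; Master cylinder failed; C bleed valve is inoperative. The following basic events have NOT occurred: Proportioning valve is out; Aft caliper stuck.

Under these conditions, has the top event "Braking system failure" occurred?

Yes

Booster path down [OR]: Proportioning valve is out=not, Reserve pad sensor is inoperative=occurs, Aft caliper stuck=not → at least one input occurs → occurs.
Front circuit unavailable [OR]: Booster path down=occurs, North reservoir offline=occurs → at least one input occurs → occurs.
Rear circuit inoperative [AND]: C bleed valve is inoperative=occurs, Left ABS modulator fails=occurs → all inputs occur → occurs.
Service line down [AND]: Rear circuit inoperative=occurs, Brake line faulted=occurs → all inputs occur → occurs.
Parking branch lost [AND]: Master cylinder failed=occurs, Booster trips=occurs, Wheel cylinder failed=occurs → all inputs occur → occurs.
Braking system failure [AND]: Front circuit unavailable=occurs, Service line down=occurs, Parking branch lost=occurs → all inputs occur → occurs.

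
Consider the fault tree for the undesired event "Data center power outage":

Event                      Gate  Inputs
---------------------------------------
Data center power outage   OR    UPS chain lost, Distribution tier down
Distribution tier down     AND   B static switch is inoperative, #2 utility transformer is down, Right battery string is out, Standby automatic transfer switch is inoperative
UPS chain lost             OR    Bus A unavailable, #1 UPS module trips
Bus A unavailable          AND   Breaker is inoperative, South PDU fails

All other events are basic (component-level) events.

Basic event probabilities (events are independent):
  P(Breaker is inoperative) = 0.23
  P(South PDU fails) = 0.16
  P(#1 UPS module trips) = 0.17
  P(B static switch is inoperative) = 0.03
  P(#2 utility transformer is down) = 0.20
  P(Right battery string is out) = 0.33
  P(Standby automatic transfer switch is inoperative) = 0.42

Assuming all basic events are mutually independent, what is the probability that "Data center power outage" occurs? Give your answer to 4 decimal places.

0.2012

P(Bus A unavailable) [AND] = 0.23 × 0.16 = 0.036800
P(UPS chain lost) [OR] = 1 − (1−0.036800) × (1−0.17) = 0.200544
P(Distribution tier down) [AND] = 0.03 × 0.20 × 0.33 × 0.42 = 0.000832
P(Data center power outage) [OR] = 1 − (1−0.200544) × (1−0.000832) = 0.201209
Rounded to 4 decimal places: P(Data center power outage) ≈ 0.2012.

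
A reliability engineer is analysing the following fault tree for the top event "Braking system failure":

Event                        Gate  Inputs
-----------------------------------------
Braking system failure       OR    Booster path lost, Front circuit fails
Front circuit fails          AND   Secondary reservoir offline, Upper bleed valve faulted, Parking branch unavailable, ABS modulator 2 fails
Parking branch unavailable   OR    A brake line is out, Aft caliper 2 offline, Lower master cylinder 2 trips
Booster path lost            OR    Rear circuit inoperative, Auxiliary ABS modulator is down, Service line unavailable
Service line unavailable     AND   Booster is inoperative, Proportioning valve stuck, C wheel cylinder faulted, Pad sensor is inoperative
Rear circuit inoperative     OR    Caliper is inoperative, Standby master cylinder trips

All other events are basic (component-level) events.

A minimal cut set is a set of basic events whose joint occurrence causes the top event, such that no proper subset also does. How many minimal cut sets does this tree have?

Rear circuit inoperative [OR]: union of children's cut sets → 2 cut set(s).
Service line unavailable [AND]: one cut set from each child combined → 1 × 1 × 1 × 1 = 1 cut set(s).
Booster path lost [OR]: union of children's cut sets → 4 cut set(s).
Parking branch unavailable [OR]: union of children's cut sets → 3 cut set(s).
Front circuit fails [AND]: one cut set from each child combined → 1 × 1 × 3 × 1 = 3 cut set(s).
Braking system failure [OR]: union of children's cut sets → 7 cut set(s).
Minimal cut sets: {Caliper is inoperative}; {Standby master cylinder trips}; {Auxiliary ABS modulator is down}; {Booster is inoperative, C wheel cylinder faulted, Pad sensor is inoperative, Proportioning valve stuck}; {A brake line is out, ABS modulator 2 fails, Secondary reservoir offline, Upper bleed valve faulted}; {ABS modulator 2 fails, Aft caliper 2 offline, Secondary reservoir offline, Upper bleed valve faulted}; {ABS modulator 2 fails, Lower master cylinder 2 trips, Secondary reservoir offline, Upper bleed valve faulted}.

7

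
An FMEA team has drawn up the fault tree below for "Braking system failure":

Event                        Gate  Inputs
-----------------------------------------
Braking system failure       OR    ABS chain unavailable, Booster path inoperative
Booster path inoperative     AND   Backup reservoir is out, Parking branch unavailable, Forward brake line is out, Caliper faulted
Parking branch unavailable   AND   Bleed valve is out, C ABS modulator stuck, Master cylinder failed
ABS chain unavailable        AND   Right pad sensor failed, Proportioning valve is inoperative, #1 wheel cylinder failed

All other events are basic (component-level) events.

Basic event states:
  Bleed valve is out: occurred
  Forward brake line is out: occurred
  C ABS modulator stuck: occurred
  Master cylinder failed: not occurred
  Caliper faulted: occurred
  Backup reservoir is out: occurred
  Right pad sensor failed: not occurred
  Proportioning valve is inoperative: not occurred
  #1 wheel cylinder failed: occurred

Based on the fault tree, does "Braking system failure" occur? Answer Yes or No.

No

ABS chain unavailable [AND]: Right pad sensor failed=not, Proportioning valve is inoperative=not, #1 wheel cylinder failed=occurs → not all inputs occur → does not occur.
Parking branch unavailable [AND]: Bleed valve is out=occurs, C ABS modulator stuck=occurs, Master cylinder failed=not → not all inputs occur → does not occur.
Booster path inoperative [AND]: Backup reservoir is out=occurs, Parking branch unavailable=not, Forward brake line is out=occurs, Caliper faulted=occurs → not all inputs occur → does not occur.
Braking system failure [OR]: ABS chain unavailable=not, Booster path inoperative=not → no input occurs → does not occur.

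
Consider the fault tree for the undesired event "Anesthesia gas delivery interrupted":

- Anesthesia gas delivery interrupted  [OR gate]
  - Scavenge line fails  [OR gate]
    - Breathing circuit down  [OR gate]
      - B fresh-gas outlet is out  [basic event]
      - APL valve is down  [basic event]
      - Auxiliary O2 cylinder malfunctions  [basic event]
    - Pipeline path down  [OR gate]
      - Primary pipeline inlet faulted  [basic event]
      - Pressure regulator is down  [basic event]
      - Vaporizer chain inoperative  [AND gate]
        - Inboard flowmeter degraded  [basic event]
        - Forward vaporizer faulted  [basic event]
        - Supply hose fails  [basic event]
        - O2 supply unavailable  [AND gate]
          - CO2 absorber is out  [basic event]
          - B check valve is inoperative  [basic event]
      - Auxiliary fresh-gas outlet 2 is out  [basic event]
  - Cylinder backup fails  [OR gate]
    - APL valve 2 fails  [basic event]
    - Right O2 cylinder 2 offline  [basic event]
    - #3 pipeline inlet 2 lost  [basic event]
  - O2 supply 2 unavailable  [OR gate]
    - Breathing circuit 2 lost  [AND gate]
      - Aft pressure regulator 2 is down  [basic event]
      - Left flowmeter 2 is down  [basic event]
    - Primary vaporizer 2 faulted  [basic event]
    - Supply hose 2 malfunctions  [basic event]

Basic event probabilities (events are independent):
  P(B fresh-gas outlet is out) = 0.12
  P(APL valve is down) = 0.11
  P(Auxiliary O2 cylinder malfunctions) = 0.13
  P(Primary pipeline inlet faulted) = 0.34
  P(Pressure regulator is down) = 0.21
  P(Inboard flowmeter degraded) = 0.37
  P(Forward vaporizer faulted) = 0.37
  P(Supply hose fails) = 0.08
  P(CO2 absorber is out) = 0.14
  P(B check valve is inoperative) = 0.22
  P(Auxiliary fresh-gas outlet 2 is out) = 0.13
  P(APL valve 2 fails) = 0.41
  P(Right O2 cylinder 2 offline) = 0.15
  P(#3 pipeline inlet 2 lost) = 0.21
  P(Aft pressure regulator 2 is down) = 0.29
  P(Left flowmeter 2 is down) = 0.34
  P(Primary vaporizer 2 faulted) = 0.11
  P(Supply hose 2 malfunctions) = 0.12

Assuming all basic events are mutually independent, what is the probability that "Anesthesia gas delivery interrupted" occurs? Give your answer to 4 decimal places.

P(Breathing circuit down) [OR] = 1 − (1−0.12) × (1−0.11) × (1−0.13) = 0.318616
P(O2 supply unavailable) [AND] = 0.14 × 0.22 = 0.030800
P(Vaporizer chain inoperative) [AND] = 0.37 × 0.37 × 0.08 × 0.030800 = 0.000337
P(Pipeline path down) [OR] = 1 − (1−0.34) × (1−0.21) × (1−0.000337) × (1−0.13) = 0.546535
P(Scavenge line fails) [OR] = 1 − (1−0.318616) × (1−0.546535) = 0.691016
P(Cylinder backup fails) [OR] = 1 − (1−0.41) × (1−0.15) × (1−0.21) = 0.603815
P(Breathing circuit 2 lost) [AND] = 0.29 × 0.34 = 0.098600
P(O2 supply 2 unavailable) [OR] = 1 − (1−0.098600) × (1−0.11) × (1−0.12) = 0.294024
P(Anesthesia gas delivery interrupted) [OR] = 1 − (1−0.691016) × (1−0.603815) × (1−0.294024) = 0.913578
Rounded to 4 decimal places: P(Anesthesia gas delivery interrupted) ≈ 0.9136.

0.9136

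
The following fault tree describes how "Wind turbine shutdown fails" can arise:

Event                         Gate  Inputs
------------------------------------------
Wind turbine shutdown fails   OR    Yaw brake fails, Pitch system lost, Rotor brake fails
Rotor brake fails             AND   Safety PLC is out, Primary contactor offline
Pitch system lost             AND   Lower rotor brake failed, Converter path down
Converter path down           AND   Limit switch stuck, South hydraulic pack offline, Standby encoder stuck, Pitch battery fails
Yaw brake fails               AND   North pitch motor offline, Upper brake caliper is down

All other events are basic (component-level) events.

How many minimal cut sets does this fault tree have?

3

Yaw brake fails [AND]: one cut set from each child combined → 1 × 1 = 1 cut set(s).
Converter path down [AND]: one cut set from each child combined → 1 × 1 × 1 × 1 = 1 cut set(s).
Pitch system lost [AND]: one cut set from each child combined → 1 × 1 = 1 cut set(s).
Rotor brake fails [AND]: one cut set from each child combined → 1 × 1 = 1 cut set(s).
Wind turbine shutdown fails [OR]: union of children's cut sets → 3 cut set(s).
Minimal cut sets: {North pitch motor offline, Upper brake caliper is down}; {Limit switch stuck, Lower rotor brake failed, Pitch battery fails, South hydraulic pack offline, Standby encoder stuck}; {Primary contactor offline, Safety PLC is out}.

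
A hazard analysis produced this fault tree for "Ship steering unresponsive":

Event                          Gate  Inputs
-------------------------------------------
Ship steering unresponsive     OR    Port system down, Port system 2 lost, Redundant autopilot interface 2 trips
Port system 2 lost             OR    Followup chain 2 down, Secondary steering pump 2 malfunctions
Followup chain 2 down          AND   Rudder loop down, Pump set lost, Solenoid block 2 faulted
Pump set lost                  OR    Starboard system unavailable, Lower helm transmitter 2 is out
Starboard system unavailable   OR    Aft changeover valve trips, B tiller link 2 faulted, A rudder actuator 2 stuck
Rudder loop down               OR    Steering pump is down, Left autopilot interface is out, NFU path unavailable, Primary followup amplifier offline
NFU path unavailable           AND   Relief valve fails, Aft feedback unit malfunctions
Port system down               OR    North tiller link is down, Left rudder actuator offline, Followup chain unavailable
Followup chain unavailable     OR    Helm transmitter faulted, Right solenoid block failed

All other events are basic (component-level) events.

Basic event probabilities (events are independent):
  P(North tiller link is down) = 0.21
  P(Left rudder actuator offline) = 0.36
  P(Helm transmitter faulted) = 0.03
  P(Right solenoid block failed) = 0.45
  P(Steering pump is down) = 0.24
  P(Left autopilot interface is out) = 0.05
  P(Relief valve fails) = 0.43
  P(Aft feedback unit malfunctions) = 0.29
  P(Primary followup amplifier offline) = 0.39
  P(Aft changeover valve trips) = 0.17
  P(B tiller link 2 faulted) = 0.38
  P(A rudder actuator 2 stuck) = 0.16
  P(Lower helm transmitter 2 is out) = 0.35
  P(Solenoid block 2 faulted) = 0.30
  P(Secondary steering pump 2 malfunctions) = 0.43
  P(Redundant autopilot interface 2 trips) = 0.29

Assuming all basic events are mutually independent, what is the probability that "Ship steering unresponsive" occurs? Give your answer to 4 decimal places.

P(Followup chain unavailable) [OR] = 1 − (1−0.03) × (1−0.45) = 0.466500
P(Port system down) [OR] = 1 − (1−0.21) × (1−0.36) × (1−0.466500) = 0.730262
P(NFU path unavailable) [AND] = 0.43 × 0.29 = 0.124700
P(Rudder loop down) [OR] = 1 − (1−0.24) × (1−0.05) × (1−0.124700) × (1−0.39) = 0.614500
P(Starboard system unavailable) [OR] = 1 − (1−0.17) × (1−0.38) × (1−0.16) = 0.567736
P(Pump set lost) [OR] = 1 − (1−0.567736) × (1−0.35) = 0.719028
P(Followup chain 2 down) [AND] = 0.614500 × 0.719028 × 0.30 = 0.132553
P(Port system 2 lost) [OR] = 1 − (1−0.132553) × (1−0.43) = 0.505555
P(Ship steering unresponsive) [OR] = 1 − (1−0.730262) × (1−0.505555) × (1−0.29) = 0.905307
Rounded to 4 decimal places: P(Ship steering unresponsive) ≈ 0.9053.

0.9053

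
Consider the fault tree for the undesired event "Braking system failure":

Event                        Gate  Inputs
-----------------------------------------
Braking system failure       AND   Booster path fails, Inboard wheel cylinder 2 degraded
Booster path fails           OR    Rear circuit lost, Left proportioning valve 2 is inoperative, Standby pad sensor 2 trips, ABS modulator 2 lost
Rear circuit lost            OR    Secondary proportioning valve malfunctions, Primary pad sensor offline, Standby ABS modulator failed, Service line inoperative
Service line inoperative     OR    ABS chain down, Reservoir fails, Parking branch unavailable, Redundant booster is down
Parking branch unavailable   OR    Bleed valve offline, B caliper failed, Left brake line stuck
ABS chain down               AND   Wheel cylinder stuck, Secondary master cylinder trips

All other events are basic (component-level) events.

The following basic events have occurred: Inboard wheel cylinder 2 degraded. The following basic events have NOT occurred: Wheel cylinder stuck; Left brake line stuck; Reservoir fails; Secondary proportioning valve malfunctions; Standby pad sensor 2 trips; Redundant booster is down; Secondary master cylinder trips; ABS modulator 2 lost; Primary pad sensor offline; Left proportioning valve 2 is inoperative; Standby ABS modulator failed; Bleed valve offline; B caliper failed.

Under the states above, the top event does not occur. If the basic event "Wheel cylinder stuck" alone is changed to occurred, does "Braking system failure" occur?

No

Counterfactual: set "Wheel cylinder stuck" to occurred.
ABS chain down [AND]: Wheel cylinder stuck=occurs, Secondary master cylinder trips=not → not all inputs occur → does not occur.
Parking branch unavailable [OR]: Bleed valve offline=not, B caliper failed=not, Left brake line stuck=not → no input occurs → does not occur.
Service line inoperative [OR]: ABS chain down=not, Reservoir fails=not, Parking branch unavailable=not, Redundant booster is down=not → no input occurs → does not occur.
Rear circuit lost [OR]: Secondary proportioning valve malfunctions=not, Primary pad sensor offline=not, Standby ABS modulator failed=not, Service line inoperative=not → no input occurs → does not occur.
Booster path fails [OR]: Rear circuit lost=not, Left proportioning valve 2 is inoperative=not, Standby pad sensor 2 trips=not, ABS modulator 2 lost=not → no input occurs → does not occur.
Braking system failure [AND]: Booster path fails=not, Inboard wheel cylinder 2 degraded=occurs → not all inputs occur → does not occur.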